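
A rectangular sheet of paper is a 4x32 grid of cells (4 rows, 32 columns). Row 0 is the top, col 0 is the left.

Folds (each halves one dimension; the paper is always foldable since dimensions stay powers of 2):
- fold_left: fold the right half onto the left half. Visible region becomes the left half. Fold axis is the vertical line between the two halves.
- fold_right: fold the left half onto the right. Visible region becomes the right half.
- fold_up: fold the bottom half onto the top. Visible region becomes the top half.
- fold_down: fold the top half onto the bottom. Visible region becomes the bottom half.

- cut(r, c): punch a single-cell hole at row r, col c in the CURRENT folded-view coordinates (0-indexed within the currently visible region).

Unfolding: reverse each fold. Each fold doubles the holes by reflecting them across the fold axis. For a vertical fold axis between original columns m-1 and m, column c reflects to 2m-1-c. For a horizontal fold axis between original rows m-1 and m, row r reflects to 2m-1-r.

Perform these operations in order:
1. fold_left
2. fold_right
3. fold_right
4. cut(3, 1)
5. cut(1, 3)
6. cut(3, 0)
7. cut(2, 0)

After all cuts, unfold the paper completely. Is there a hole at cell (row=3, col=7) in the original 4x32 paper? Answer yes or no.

Op 1 fold_left: fold axis v@16; visible region now rows[0,4) x cols[0,16) = 4x16
Op 2 fold_right: fold axis v@8; visible region now rows[0,4) x cols[8,16) = 4x8
Op 3 fold_right: fold axis v@12; visible region now rows[0,4) x cols[12,16) = 4x4
Op 4 cut(3, 1): punch at orig (3,13); cuts so far [(3, 13)]; region rows[0,4) x cols[12,16) = 4x4
Op 5 cut(1, 3): punch at orig (1,15); cuts so far [(1, 15), (3, 13)]; region rows[0,4) x cols[12,16) = 4x4
Op 6 cut(3, 0): punch at orig (3,12); cuts so far [(1, 15), (3, 12), (3, 13)]; region rows[0,4) x cols[12,16) = 4x4
Op 7 cut(2, 0): punch at orig (2,12); cuts so far [(1, 15), (2, 12), (3, 12), (3, 13)]; region rows[0,4) x cols[12,16) = 4x4
Unfold 1 (reflect across v@12): 8 holes -> [(1, 8), (1, 15), (2, 11), (2, 12), (3, 10), (3, 11), (3, 12), (3, 13)]
Unfold 2 (reflect across v@8): 16 holes -> [(1, 0), (1, 7), (1, 8), (1, 15), (2, 3), (2, 4), (2, 11), (2, 12), (3, 2), (3, 3), (3, 4), (3, 5), (3, 10), (3, 11), (3, 12), (3, 13)]
Unfold 3 (reflect across v@16): 32 holes -> [(1, 0), (1, 7), (1, 8), (1, 15), (1, 16), (1, 23), (1, 24), (1, 31), (2, 3), (2, 4), (2, 11), (2, 12), (2, 19), (2, 20), (2, 27), (2, 28), (3, 2), (3, 3), (3, 4), (3, 5), (3, 10), (3, 11), (3, 12), (3, 13), (3, 18), (3, 19), (3, 20), (3, 21), (3, 26), (3, 27), (3, 28), (3, 29)]
Holes: [(1, 0), (1, 7), (1, 8), (1, 15), (1, 16), (1, 23), (1, 24), (1, 31), (2, 3), (2, 4), (2, 11), (2, 12), (2, 19), (2, 20), (2, 27), (2, 28), (3, 2), (3, 3), (3, 4), (3, 5), (3, 10), (3, 11), (3, 12), (3, 13), (3, 18), (3, 19), (3, 20), (3, 21), (3, 26), (3, 27), (3, 28), (3, 29)]

Answer: no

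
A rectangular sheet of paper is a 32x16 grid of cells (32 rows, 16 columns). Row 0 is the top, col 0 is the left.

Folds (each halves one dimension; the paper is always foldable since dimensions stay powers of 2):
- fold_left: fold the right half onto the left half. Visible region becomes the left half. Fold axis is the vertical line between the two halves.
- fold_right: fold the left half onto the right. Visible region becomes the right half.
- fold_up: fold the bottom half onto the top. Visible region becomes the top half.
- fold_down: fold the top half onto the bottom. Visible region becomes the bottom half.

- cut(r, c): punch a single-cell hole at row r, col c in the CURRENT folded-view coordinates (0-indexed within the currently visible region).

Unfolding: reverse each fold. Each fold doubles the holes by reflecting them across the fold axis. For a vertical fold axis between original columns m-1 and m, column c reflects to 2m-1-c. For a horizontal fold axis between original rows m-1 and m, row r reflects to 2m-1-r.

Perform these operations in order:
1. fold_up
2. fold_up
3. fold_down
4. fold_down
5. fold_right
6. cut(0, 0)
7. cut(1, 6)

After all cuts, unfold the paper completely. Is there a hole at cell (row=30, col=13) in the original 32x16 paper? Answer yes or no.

Op 1 fold_up: fold axis h@16; visible region now rows[0,16) x cols[0,16) = 16x16
Op 2 fold_up: fold axis h@8; visible region now rows[0,8) x cols[0,16) = 8x16
Op 3 fold_down: fold axis h@4; visible region now rows[4,8) x cols[0,16) = 4x16
Op 4 fold_down: fold axis h@6; visible region now rows[6,8) x cols[0,16) = 2x16
Op 5 fold_right: fold axis v@8; visible region now rows[6,8) x cols[8,16) = 2x8
Op 6 cut(0, 0): punch at orig (6,8); cuts so far [(6, 8)]; region rows[6,8) x cols[8,16) = 2x8
Op 7 cut(1, 6): punch at orig (7,14); cuts so far [(6, 8), (7, 14)]; region rows[6,8) x cols[8,16) = 2x8
Unfold 1 (reflect across v@8): 4 holes -> [(6, 7), (6, 8), (7, 1), (7, 14)]
Unfold 2 (reflect across h@6): 8 holes -> [(4, 1), (4, 14), (5, 7), (5, 8), (6, 7), (6, 8), (7, 1), (7, 14)]
Unfold 3 (reflect across h@4): 16 holes -> [(0, 1), (0, 14), (1, 7), (1, 8), (2, 7), (2, 8), (3, 1), (3, 14), (4, 1), (4, 14), (5, 7), (5, 8), (6, 7), (6, 8), (7, 1), (7, 14)]
Unfold 4 (reflect across h@8): 32 holes -> [(0, 1), (0, 14), (1, 7), (1, 8), (2, 7), (2, 8), (3, 1), (3, 14), (4, 1), (4, 14), (5, 7), (5, 8), (6, 7), (6, 8), (7, 1), (7, 14), (8, 1), (8, 14), (9, 7), (9, 8), (10, 7), (10, 8), (11, 1), (11, 14), (12, 1), (12, 14), (13, 7), (13, 8), (14, 7), (14, 8), (15, 1), (15, 14)]
Unfold 5 (reflect across h@16): 64 holes -> [(0, 1), (0, 14), (1, 7), (1, 8), (2, 7), (2, 8), (3, 1), (3, 14), (4, 1), (4, 14), (5, 7), (5, 8), (6, 7), (6, 8), (7, 1), (7, 14), (8, 1), (8, 14), (9, 7), (9, 8), (10, 7), (10, 8), (11, 1), (11, 14), (12, 1), (12, 14), (13, 7), (13, 8), (14, 7), (14, 8), (15, 1), (15, 14), (16, 1), (16, 14), (17, 7), (17, 8), (18, 7), (18, 8), (19, 1), (19, 14), (20, 1), (20, 14), (21, 7), (21, 8), (22, 7), (22, 8), (23, 1), (23, 14), (24, 1), (24, 14), (25, 7), (25, 8), (26, 7), (26, 8), (27, 1), (27, 14), (28, 1), (28, 14), (29, 7), (29, 8), (30, 7), (30, 8), (31, 1), (31, 14)]
Holes: [(0, 1), (0, 14), (1, 7), (1, 8), (2, 7), (2, 8), (3, 1), (3, 14), (4, 1), (4, 14), (5, 7), (5, 8), (6, 7), (6, 8), (7, 1), (7, 14), (8, 1), (8, 14), (9, 7), (9, 8), (10, 7), (10, 8), (11, 1), (11, 14), (12, 1), (12, 14), (13, 7), (13, 8), (14, 7), (14, 8), (15, 1), (15, 14), (16, 1), (16, 14), (17, 7), (17, 8), (18, 7), (18, 8), (19, 1), (19, 14), (20, 1), (20, 14), (21, 7), (21, 8), (22, 7), (22, 8), (23, 1), (23, 14), (24, 1), (24, 14), (25, 7), (25, 8), (26, 7), (26, 8), (27, 1), (27, 14), (28, 1), (28, 14), (29, 7), (29, 8), (30, 7), (30, 8), (31, 1), (31, 14)]

Answer: no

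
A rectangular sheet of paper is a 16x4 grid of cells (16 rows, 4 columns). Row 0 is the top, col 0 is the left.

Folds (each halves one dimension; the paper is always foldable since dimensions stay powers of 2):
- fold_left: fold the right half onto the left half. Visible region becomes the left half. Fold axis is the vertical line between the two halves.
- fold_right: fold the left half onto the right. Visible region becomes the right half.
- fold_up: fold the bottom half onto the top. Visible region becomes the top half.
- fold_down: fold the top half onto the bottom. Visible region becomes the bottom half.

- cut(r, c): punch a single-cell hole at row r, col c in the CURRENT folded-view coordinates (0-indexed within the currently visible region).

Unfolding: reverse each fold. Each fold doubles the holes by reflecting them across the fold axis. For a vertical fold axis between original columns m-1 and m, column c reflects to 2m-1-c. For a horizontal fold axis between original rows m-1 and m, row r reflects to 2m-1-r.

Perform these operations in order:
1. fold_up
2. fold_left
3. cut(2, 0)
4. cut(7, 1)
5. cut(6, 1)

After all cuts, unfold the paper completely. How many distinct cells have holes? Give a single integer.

Op 1 fold_up: fold axis h@8; visible region now rows[0,8) x cols[0,4) = 8x4
Op 2 fold_left: fold axis v@2; visible region now rows[0,8) x cols[0,2) = 8x2
Op 3 cut(2, 0): punch at orig (2,0); cuts so far [(2, 0)]; region rows[0,8) x cols[0,2) = 8x2
Op 4 cut(7, 1): punch at orig (7,1); cuts so far [(2, 0), (7, 1)]; region rows[0,8) x cols[0,2) = 8x2
Op 5 cut(6, 1): punch at orig (6,1); cuts so far [(2, 0), (6, 1), (7, 1)]; region rows[0,8) x cols[0,2) = 8x2
Unfold 1 (reflect across v@2): 6 holes -> [(2, 0), (2, 3), (6, 1), (6, 2), (7, 1), (7, 2)]
Unfold 2 (reflect across h@8): 12 holes -> [(2, 0), (2, 3), (6, 1), (6, 2), (7, 1), (7, 2), (8, 1), (8, 2), (9, 1), (9, 2), (13, 0), (13, 3)]

Answer: 12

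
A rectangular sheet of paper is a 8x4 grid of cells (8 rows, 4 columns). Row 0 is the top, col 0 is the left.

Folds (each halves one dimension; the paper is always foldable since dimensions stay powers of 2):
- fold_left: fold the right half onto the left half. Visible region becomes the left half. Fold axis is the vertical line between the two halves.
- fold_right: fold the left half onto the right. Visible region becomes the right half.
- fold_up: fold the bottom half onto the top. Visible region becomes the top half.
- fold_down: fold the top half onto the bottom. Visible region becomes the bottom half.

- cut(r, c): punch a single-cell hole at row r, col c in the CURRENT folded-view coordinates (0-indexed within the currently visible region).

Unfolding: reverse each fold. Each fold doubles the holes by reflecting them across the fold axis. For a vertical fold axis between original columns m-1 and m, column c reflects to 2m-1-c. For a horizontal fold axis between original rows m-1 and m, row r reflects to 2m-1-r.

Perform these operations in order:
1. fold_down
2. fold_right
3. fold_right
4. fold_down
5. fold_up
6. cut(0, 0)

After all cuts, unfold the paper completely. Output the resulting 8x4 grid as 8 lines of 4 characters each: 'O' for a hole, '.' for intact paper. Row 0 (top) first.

Op 1 fold_down: fold axis h@4; visible region now rows[4,8) x cols[0,4) = 4x4
Op 2 fold_right: fold axis v@2; visible region now rows[4,8) x cols[2,4) = 4x2
Op 3 fold_right: fold axis v@3; visible region now rows[4,8) x cols[3,4) = 4x1
Op 4 fold_down: fold axis h@6; visible region now rows[6,8) x cols[3,4) = 2x1
Op 5 fold_up: fold axis h@7; visible region now rows[6,7) x cols[3,4) = 1x1
Op 6 cut(0, 0): punch at orig (6,3); cuts so far [(6, 3)]; region rows[6,7) x cols[3,4) = 1x1
Unfold 1 (reflect across h@7): 2 holes -> [(6, 3), (7, 3)]
Unfold 2 (reflect across h@6): 4 holes -> [(4, 3), (5, 3), (6, 3), (7, 3)]
Unfold 3 (reflect across v@3): 8 holes -> [(4, 2), (4, 3), (5, 2), (5, 3), (6, 2), (6, 3), (7, 2), (7, 3)]
Unfold 4 (reflect across v@2): 16 holes -> [(4, 0), (4, 1), (4, 2), (4, 3), (5, 0), (5, 1), (5, 2), (5, 3), (6, 0), (6, 1), (6, 2), (6, 3), (7, 0), (7, 1), (7, 2), (7, 3)]
Unfold 5 (reflect across h@4): 32 holes -> [(0, 0), (0, 1), (0, 2), (0, 3), (1, 0), (1, 1), (1, 2), (1, 3), (2, 0), (2, 1), (2, 2), (2, 3), (3, 0), (3, 1), (3, 2), (3, 3), (4, 0), (4, 1), (4, 2), (4, 3), (5, 0), (5, 1), (5, 2), (5, 3), (6, 0), (6, 1), (6, 2), (6, 3), (7, 0), (7, 1), (7, 2), (7, 3)]

Answer: OOOO
OOOO
OOOO
OOOO
OOOO
OOOO
OOOO
OOOO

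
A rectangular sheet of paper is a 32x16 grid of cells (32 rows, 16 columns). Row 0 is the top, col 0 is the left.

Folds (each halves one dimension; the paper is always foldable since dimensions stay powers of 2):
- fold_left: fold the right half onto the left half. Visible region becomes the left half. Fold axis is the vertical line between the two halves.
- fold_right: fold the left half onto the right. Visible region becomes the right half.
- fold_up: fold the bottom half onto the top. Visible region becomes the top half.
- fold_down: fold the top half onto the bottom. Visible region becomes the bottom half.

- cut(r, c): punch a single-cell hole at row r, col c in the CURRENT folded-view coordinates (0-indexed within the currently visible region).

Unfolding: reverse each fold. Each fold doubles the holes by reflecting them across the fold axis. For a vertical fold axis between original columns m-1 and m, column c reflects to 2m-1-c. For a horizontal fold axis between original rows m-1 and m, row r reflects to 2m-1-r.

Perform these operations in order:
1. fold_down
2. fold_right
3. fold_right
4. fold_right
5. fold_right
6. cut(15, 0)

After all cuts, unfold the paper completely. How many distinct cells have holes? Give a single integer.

Answer: 32

Derivation:
Op 1 fold_down: fold axis h@16; visible region now rows[16,32) x cols[0,16) = 16x16
Op 2 fold_right: fold axis v@8; visible region now rows[16,32) x cols[8,16) = 16x8
Op 3 fold_right: fold axis v@12; visible region now rows[16,32) x cols[12,16) = 16x4
Op 4 fold_right: fold axis v@14; visible region now rows[16,32) x cols[14,16) = 16x2
Op 5 fold_right: fold axis v@15; visible region now rows[16,32) x cols[15,16) = 16x1
Op 6 cut(15, 0): punch at orig (31,15); cuts so far [(31, 15)]; region rows[16,32) x cols[15,16) = 16x1
Unfold 1 (reflect across v@15): 2 holes -> [(31, 14), (31, 15)]
Unfold 2 (reflect across v@14): 4 holes -> [(31, 12), (31, 13), (31, 14), (31, 15)]
Unfold 3 (reflect across v@12): 8 holes -> [(31, 8), (31, 9), (31, 10), (31, 11), (31, 12), (31, 13), (31, 14), (31, 15)]
Unfold 4 (reflect across v@8): 16 holes -> [(31, 0), (31, 1), (31, 2), (31, 3), (31, 4), (31, 5), (31, 6), (31, 7), (31, 8), (31, 9), (31, 10), (31, 11), (31, 12), (31, 13), (31, 14), (31, 15)]
Unfold 5 (reflect across h@16): 32 holes -> [(0, 0), (0, 1), (0, 2), (0, 3), (0, 4), (0, 5), (0, 6), (0, 7), (0, 8), (0, 9), (0, 10), (0, 11), (0, 12), (0, 13), (0, 14), (0, 15), (31, 0), (31, 1), (31, 2), (31, 3), (31, 4), (31, 5), (31, 6), (31, 7), (31, 8), (31, 9), (31, 10), (31, 11), (31, 12), (31, 13), (31, 14), (31, 15)]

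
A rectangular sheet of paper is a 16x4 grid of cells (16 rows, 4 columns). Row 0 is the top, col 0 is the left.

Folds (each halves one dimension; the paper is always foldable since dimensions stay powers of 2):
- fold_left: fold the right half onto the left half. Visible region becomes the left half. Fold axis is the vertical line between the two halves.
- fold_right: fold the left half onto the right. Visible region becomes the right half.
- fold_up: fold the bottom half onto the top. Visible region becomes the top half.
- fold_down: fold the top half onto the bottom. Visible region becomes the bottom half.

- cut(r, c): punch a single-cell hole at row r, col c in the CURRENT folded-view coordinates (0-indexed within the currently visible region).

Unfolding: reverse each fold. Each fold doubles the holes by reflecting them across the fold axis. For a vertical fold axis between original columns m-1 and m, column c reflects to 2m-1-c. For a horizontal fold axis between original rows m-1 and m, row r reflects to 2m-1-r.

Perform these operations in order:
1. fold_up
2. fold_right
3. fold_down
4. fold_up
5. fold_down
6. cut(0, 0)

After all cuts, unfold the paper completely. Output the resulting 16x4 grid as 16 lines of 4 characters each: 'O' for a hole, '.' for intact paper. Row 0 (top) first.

Op 1 fold_up: fold axis h@8; visible region now rows[0,8) x cols[0,4) = 8x4
Op 2 fold_right: fold axis v@2; visible region now rows[0,8) x cols[2,4) = 8x2
Op 3 fold_down: fold axis h@4; visible region now rows[4,8) x cols[2,4) = 4x2
Op 4 fold_up: fold axis h@6; visible region now rows[4,6) x cols[2,4) = 2x2
Op 5 fold_down: fold axis h@5; visible region now rows[5,6) x cols[2,4) = 1x2
Op 6 cut(0, 0): punch at orig (5,2); cuts so far [(5, 2)]; region rows[5,6) x cols[2,4) = 1x2
Unfold 1 (reflect across h@5): 2 holes -> [(4, 2), (5, 2)]
Unfold 2 (reflect across h@6): 4 holes -> [(4, 2), (5, 2), (6, 2), (7, 2)]
Unfold 3 (reflect across h@4): 8 holes -> [(0, 2), (1, 2), (2, 2), (3, 2), (4, 2), (5, 2), (6, 2), (7, 2)]
Unfold 4 (reflect across v@2): 16 holes -> [(0, 1), (0, 2), (1, 1), (1, 2), (2, 1), (2, 2), (3, 1), (3, 2), (4, 1), (4, 2), (5, 1), (5, 2), (6, 1), (6, 2), (7, 1), (7, 2)]
Unfold 5 (reflect across h@8): 32 holes -> [(0, 1), (0, 2), (1, 1), (1, 2), (2, 1), (2, 2), (3, 1), (3, 2), (4, 1), (4, 2), (5, 1), (5, 2), (6, 1), (6, 2), (7, 1), (7, 2), (8, 1), (8, 2), (9, 1), (9, 2), (10, 1), (10, 2), (11, 1), (11, 2), (12, 1), (12, 2), (13, 1), (13, 2), (14, 1), (14, 2), (15, 1), (15, 2)]

Answer: .OO.
.OO.
.OO.
.OO.
.OO.
.OO.
.OO.
.OO.
.OO.
.OO.
.OO.
.OO.
.OO.
.OO.
.OO.
.OO.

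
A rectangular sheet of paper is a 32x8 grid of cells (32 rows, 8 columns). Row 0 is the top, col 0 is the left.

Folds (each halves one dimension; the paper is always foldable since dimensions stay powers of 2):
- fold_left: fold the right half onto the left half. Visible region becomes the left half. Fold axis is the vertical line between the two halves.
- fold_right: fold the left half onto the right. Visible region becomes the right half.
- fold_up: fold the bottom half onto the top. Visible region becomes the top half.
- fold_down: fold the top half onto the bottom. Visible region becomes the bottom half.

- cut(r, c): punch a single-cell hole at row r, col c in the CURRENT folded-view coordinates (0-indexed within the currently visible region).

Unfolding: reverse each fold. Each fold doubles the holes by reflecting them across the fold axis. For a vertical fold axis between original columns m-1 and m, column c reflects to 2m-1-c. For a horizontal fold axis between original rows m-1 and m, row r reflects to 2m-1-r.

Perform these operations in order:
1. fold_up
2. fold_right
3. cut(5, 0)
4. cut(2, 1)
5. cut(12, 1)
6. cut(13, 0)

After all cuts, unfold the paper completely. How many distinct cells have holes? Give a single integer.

Answer: 16

Derivation:
Op 1 fold_up: fold axis h@16; visible region now rows[0,16) x cols[0,8) = 16x8
Op 2 fold_right: fold axis v@4; visible region now rows[0,16) x cols[4,8) = 16x4
Op 3 cut(5, 0): punch at orig (5,4); cuts so far [(5, 4)]; region rows[0,16) x cols[4,8) = 16x4
Op 4 cut(2, 1): punch at orig (2,5); cuts so far [(2, 5), (5, 4)]; region rows[0,16) x cols[4,8) = 16x4
Op 5 cut(12, 1): punch at orig (12,5); cuts so far [(2, 5), (5, 4), (12, 5)]; region rows[0,16) x cols[4,8) = 16x4
Op 6 cut(13, 0): punch at orig (13,4); cuts so far [(2, 5), (5, 4), (12, 5), (13, 4)]; region rows[0,16) x cols[4,8) = 16x4
Unfold 1 (reflect across v@4): 8 holes -> [(2, 2), (2, 5), (5, 3), (5, 4), (12, 2), (12, 5), (13, 3), (13, 4)]
Unfold 2 (reflect across h@16): 16 holes -> [(2, 2), (2, 5), (5, 3), (5, 4), (12, 2), (12, 5), (13, 3), (13, 4), (18, 3), (18, 4), (19, 2), (19, 5), (26, 3), (26, 4), (29, 2), (29, 5)]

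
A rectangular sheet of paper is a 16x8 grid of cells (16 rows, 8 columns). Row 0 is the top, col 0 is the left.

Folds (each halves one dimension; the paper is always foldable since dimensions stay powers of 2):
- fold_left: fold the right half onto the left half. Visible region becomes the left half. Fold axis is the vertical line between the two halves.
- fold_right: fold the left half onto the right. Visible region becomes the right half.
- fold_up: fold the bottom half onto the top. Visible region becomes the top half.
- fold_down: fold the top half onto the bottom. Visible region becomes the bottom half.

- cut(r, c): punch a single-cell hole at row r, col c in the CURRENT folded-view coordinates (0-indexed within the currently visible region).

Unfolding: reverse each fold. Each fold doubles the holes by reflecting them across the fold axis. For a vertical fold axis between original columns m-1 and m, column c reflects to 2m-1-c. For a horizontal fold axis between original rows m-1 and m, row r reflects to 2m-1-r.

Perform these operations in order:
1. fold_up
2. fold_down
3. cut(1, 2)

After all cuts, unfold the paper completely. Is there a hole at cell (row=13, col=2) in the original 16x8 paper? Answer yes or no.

Answer: yes

Derivation:
Op 1 fold_up: fold axis h@8; visible region now rows[0,8) x cols[0,8) = 8x8
Op 2 fold_down: fold axis h@4; visible region now rows[4,8) x cols[0,8) = 4x8
Op 3 cut(1, 2): punch at orig (5,2); cuts so far [(5, 2)]; region rows[4,8) x cols[0,8) = 4x8
Unfold 1 (reflect across h@4): 2 holes -> [(2, 2), (5, 2)]
Unfold 2 (reflect across h@8): 4 holes -> [(2, 2), (5, 2), (10, 2), (13, 2)]
Holes: [(2, 2), (5, 2), (10, 2), (13, 2)]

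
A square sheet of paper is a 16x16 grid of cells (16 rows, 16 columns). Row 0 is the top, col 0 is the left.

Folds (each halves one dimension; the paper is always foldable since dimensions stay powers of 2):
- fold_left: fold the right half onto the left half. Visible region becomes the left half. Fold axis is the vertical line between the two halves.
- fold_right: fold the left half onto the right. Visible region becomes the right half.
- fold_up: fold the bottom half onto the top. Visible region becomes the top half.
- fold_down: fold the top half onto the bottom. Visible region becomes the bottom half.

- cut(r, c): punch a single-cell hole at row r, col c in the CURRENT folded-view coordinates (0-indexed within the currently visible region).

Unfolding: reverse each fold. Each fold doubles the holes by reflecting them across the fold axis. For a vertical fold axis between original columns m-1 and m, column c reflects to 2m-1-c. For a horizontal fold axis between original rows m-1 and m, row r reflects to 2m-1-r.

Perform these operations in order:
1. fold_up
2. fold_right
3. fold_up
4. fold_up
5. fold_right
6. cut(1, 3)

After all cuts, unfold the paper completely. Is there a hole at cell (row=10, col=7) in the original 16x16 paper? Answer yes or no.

Answer: yes

Derivation:
Op 1 fold_up: fold axis h@8; visible region now rows[0,8) x cols[0,16) = 8x16
Op 2 fold_right: fold axis v@8; visible region now rows[0,8) x cols[8,16) = 8x8
Op 3 fold_up: fold axis h@4; visible region now rows[0,4) x cols[8,16) = 4x8
Op 4 fold_up: fold axis h@2; visible region now rows[0,2) x cols[8,16) = 2x8
Op 5 fold_right: fold axis v@12; visible region now rows[0,2) x cols[12,16) = 2x4
Op 6 cut(1, 3): punch at orig (1,15); cuts so far [(1, 15)]; region rows[0,2) x cols[12,16) = 2x4
Unfold 1 (reflect across v@12): 2 holes -> [(1, 8), (1, 15)]
Unfold 2 (reflect across h@2): 4 holes -> [(1, 8), (1, 15), (2, 8), (2, 15)]
Unfold 3 (reflect across h@4): 8 holes -> [(1, 8), (1, 15), (2, 8), (2, 15), (5, 8), (5, 15), (6, 8), (6, 15)]
Unfold 4 (reflect across v@8): 16 holes -> [(1, 0), (1, 7), (1, 8), (1, 15), (2, 0), (2, 7), (2, 8), (2, 15), (5, 0), (5, 7), (5, 8), (5, 15), (6, 0), (6, 7), (6, 8), (6, 15)]
Unfold 5 (reflect across h@8): 32 holes -> [(1, 0), (1, 7), (1, 8), (1, 15), (2, 0), (2, 7), (2, 8), (2, 15), (5, 0), (5, 7), (5, 8), (5, 15), (6, 0), (6, 7), (6, 8), (6, 15), (9, 0), (9, 7), (9, 8), (9, 15), (10, 0), (10, 7), (10, 8), (10, 15), (13, 0), (13, 7), (13, 8), (13, 15), (14, 0), (14, 7), (14, 8), (14, 15)]
Holes: [(1, 0), (1, 7), (1, 8), (1, 15), (2, 0), (2, 7), (2, 8), (2, 15), (5, 0), (5, 7), (5, 8), (5, 15), (6, 0), (6, 7), (6, 8), (6, 15), (9, 0), (9, 7), (9, 8), (9, 15), (10, 0), (10, 7), (10, 8), (10, 15), (13, 0), (13, 7), (13, 8), (13, 15), (14, 0), (14, 7), (14, 8), (14, 15)]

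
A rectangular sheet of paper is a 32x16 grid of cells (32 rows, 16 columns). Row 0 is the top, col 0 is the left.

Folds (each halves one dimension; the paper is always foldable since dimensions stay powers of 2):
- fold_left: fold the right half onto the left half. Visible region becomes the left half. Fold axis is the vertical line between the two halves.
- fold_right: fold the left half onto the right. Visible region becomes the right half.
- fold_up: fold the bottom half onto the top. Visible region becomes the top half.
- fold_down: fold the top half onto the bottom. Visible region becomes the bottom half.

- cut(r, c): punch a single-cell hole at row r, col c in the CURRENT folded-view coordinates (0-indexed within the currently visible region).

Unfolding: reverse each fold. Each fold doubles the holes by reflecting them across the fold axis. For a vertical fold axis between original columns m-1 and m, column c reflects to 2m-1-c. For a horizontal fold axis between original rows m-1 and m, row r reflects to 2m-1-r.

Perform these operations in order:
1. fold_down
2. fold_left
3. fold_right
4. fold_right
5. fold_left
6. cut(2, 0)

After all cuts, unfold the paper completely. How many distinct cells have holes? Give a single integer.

Answer: 32

Derivation:
Op 1 fold_down: fold axis h@16; visible region now rows[16,32) x cols[0,16) = 16x16
Op 2 fold_left: fold axis v@8; visible region now rows[16,32) x cols[0,8) = 16x8
Op 3 fold_right: fold axis v@4; visible region now rows[16,32) x cols[4,8) = 16x4
Op 4 fold_right: fold axis v@6; visible region now rows[16,32) x cols[6,8) = 16x2
Op 5 fold_left: fold axis v@7; visible region now rows[16,32) x cols[6,7) = 16x1
Op 6 cut(2, 0): punch at orig (18,6); cuts so far [(18, 6)]; region rows[16,32) x cols[6,7) = 16x1
Unfold 1 (reflect across v@7): 2 holes -> [(18, 6), (18, 7)]
Unfold 2 (reflect across v@6): 4 holes -> [(18, 4), (18, 5), (18, 6), (18, 7)]
Unfold 3 (reflect across v@4): 8 holes -> [(18, 0), (18, 1), (18, 2), (18, 3), (18, 4), (18, 5), (18, 6), (18, 7)]
Unfold 4 (reflect across v@8): 16 holes -> [(18, 0), (18, 1), (18, 2), (18, 3), (18, 4), (18, 5), (18, 6), (18, 7), (18, 8), (18, 9), (18, 10), (18, 11), (18, 12), (18, 13), (18, 14), (18, 15)]
Unfold 5 (reflect across h@16): 32 holes -> [(13, 0), (13, 1), (13, 2), (13, 3), (13, 4), (13, 5), (13, 6), (13, 7), (13, 8), (13, 9), (13, 10), (13, 11), (13, 12), (13, 13), (13, 14), (13, 15), (18, 0), (18, 1), (18, 2), (18, 3), (18, 4), (18, 5), (18, 6), (18, 7), (18, 8), (18, 9), (18, 10), (18, 11), (18, 12), (18, 13), (18, 14), (18, 15)]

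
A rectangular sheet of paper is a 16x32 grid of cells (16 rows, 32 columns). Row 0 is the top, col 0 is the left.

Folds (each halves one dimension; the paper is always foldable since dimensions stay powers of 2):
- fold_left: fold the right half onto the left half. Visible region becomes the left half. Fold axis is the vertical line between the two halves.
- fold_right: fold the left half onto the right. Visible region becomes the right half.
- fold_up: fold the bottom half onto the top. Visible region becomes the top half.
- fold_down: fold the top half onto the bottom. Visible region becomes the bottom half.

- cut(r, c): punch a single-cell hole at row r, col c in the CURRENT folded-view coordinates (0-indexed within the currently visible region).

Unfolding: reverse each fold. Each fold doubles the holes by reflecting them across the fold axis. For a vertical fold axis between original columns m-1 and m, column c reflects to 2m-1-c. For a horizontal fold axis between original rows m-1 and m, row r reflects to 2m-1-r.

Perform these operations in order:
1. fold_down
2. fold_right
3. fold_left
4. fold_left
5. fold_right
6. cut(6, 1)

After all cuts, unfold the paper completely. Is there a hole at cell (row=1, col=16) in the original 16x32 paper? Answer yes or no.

Op 1 fold_down: fold axis h@8; visible region now rows[8,16) x cols[0,32) = 8x32
Op 2 fold_right: fold axis v@16; visible region now rows[8,16) x cols[16,32) = 8x16
Op 3 fold_left: fold axis v@24; visible region now rows[8,16) x cols[16,24) = 8x8
Op 4 fold_left: fold axis v@20; visible region now rows[8,16) x cols[16,20) = 8x4
Op 5 fold_right: fold axis v@18; visible region now rows[8,16) x cols[18,20) = 8x2
Op 6 cut(6, 1): punch at orig (14,19); cuts so far [(14, 19)]; region rows[8,16) x cols[18,20) = 8x2
Unfold 1 (reflect across v@18): 2 holes -> [(14, 16), (14, 19)]
Unfold 2 (reflect across v@20): 4 holes -> [(14, 16), (14, 19), (14, 20), (14, 23)]
Unfold 3 (reflect across v@24): 8 holes -> [(14, 16), (14, 19), (14, 20), (14, 23), (14, 24), (14, 27), (14, 28), (14, 31)]
Unfold 4 (reflect across v@16): 16 holes -> [(14, 0), (14, 3), (14, 4), (14, 7), (14, 8), (14, 11), (14, 12), (14, 15), (14, 16), (14, 19), (14, 20), (14, 23), (14, 24), (14, 27), (14, 28), (14, 31)]
Unfold 5 (reflect across h@8): 32 holes -> [(1, 0), (1, 3), (1, 4), (1, 7), (1, 8), (1, 11), (1, 12), (1, 15), (1, 16), (1, 19), (1, 20), (1, 23), (1, 24), (1, 27), (1, 28), (1, 31), (14, 0), (14, 3), (14, 4), (14, 7), (14, 8), (14, 11), (14, 12), (14, 15), (14, 16), (14, 19), (14, 20), (14, 23), (14, 24), (14, 27), (14, 28), (14, 31)]
Holes: [(1, 0), (1, 3), (1, 4), (1, 7), (1, 8), (1, 11), (1, 12), (1, 15), (1, 16), (1, 19), (1, 20), (1, 23), (1, 24), (1, 27), (1, 28), (1, 31), (14, 0), (14, 3), (14, 4), (14, 7), (14, 8), (14, 11), (14, 12), (14, 15), (14, 16), (14, 19), (14, 20), (14, 23), (14, 24), (14, 27), (14, 28), (14, 31)]

Answer: yes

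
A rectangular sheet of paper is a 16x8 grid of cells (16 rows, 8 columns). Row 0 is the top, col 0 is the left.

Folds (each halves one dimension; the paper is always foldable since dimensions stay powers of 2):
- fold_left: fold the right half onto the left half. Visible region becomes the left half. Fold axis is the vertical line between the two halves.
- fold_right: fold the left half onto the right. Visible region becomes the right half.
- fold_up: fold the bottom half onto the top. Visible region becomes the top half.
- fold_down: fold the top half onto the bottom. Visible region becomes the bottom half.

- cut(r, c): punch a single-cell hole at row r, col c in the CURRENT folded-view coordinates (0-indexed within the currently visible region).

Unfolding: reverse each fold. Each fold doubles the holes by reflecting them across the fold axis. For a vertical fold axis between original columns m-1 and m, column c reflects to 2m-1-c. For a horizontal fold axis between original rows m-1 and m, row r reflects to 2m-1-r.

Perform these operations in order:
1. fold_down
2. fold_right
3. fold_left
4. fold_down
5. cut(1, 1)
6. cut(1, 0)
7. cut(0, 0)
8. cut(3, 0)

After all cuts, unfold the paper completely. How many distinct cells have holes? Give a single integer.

Answer: 64

Derivation:
Op 1 fold_down: fold axis h@8; visible region now rows[8,16) x cols[0,8) = 8x8
Op 2 fold_right: fold axis v@4; visible region now rows[8,16) x cols[4,8) = 8x4
Op 3 fold_left: fold axis v@6; visible region now rows[8,16) x cols[4,6) = 8x2
Op 4 fold_down: fold axis h@12; visible region now rows[12,16) x cols[4,6) = 4x2
Op 5 cut(1, 1): punch at orig (13,5); cuts so far [(13, 5)]; region rows[12,16) x cols[4,6) = 4x2
Op 6 cut(1, 0): punch at orig (13,4); cuts so far [(13, 4), (13, 5)]; region rows[12,16) x cols[4,6) = 4x2
Op 7 cut(0, 0): punch at orig (12,4); cuts so far [(12, 4), (13, 4), (13, 5)]; region rows[12,16) x cols[4,6) = 4x2
Op 8 cut(3, 0): punch at orig (15,4); cuts so far [(12, 4), (13, 4), (13, 5), (15, 4)]; region rows[12,16) x cols[4,6) = 4x2
Unfold 1 (reflect across h@12): 8 holes -> [(8, 4), (10, 4), (10, 5), (11, 4), (12, 4), (13, 4), (13, 5), (15, 4)]
Unfold 2 (reflect across v@6): 16 holes -> [(8, 4), (8, 7), (10, 4), (10, 5), (10, 6), (10, 7), (11, 4), (11, 7), (12, 4), (12, 7), (13, 4), (13, 5), (13, 6), (13, 7), (15, 4), (15, 7)]
Unfold 3 (reflect across v@4): 32 holes -> [(8, 0), (8, 3), (8, 4), (8, 7), (10, 0), (10, 1), (10, 2), (10, 3), (10, 4), (10, 5), (10, 6), (10, 7), (11, 0), (11, 3), (11, 4), (11, 7), (12, 0), (12, 3), (12, 4), (12, 7), (13, 0), (13, 1), (13, 2), (13, 3), (13, 4), (13, 5), (13, 6), (13, 7), (15, 0), (15, 3), (15, 4), (15, 7)]
Unfold 4 (reflect across h@8): 64 holes -> [(0, 0), (0, 3), (0, 4), (0, 7), (2, 0), (2, 1), (2, 2), (2, 3), (2, 4), (2, 5), (2, 6), (2, 7), (3, 0), (3, 3), (3, 4), (3, 7), (4, 0), (4, 3), (4, 4), (4, 7), (5, 0), (5, 1), (5, 2), (5, 3), (5, 4), (5, 5), (5, 6), (5, 7), (7, 0), (7, 3), (7, 4), (7, 7), (8, 0), (8, 3), (8, 4), (8, 7), (10, 0), (10, 1), (10, 2), (10, 3), (10, 4), (10, 5), (10, 6), (10, 7), (11, 0), (11, 3), (11, 4), (11, 7), (12, 0), (12, 3), (12, 4), (12, 7), (13, 0), (13, 1), (13, 2), (13, 3), (13, 4), (13, 5), (13, 6), (13, 7), (15, 0), (15, 3), (15, 4), (15, 7)]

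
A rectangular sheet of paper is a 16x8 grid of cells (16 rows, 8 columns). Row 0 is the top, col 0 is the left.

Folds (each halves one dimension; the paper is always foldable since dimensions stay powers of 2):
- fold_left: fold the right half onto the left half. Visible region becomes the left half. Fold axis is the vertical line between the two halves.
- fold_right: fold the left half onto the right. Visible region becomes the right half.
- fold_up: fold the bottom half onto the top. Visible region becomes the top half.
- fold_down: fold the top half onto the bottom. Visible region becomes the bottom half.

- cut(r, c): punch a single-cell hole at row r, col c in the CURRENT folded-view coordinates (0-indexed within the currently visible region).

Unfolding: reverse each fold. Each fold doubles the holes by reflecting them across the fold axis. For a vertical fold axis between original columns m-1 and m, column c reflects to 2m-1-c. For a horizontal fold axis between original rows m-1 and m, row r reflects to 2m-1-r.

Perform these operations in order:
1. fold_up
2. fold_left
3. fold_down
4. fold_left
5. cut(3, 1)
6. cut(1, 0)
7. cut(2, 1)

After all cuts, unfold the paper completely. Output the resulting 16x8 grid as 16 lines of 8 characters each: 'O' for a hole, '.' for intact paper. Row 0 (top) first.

Answer: .OO..OO.
.OO..OO.
O..OO..O
........
........
O..OO..O
.OO..OO.
.OO..OO.
.OO..OO.
.OO..OO.
O..OO..O
........
........
O..OO..O
.OO..OO.
.OO..OO.

Derivation:
Op 1 fold_up: fold axis h@8; visible region now rows[0,8) x cols[0,8) = 8x8
Op 2 fold_left: fold axis v@4; visible region now rows[0,8) x cols[0,4) = 8x4
Op 3 fold_down: fold axis h@4; visible region now rows[4,8) x cols[0,4) = 4x4
Op 4 fold_left: fold axis v@2; visible region now rows[4,8) x cols[0,2) = 4x2
Op 5 cut(3, 1): punch at orig (7,1); cuts so far [(7, 1)]; region rows[4,8) x cols[0,2) = 4x2
Op 6 cut(1, 0): punch at orig (5,0); cuts so far [(5, 0), (7, 1)]; region rows[4,8) x cols[0,2) = 4x2
Op 7 cut(2, 1): punch at orig (6,1); cuts so far [(5, 0), (6, 1), (7, 1)]; region rows[4,8) x cols[0,2) = 4x2
Unfold 1 (reflect across v@2): 6 holes -> [(5, 0), (5, 3), (6, 1), (6, 2), (7, 1), (7, 2)]
Unfold 2 (reflect across h@4): 12 holes -> [(0, 1), (0, 2), (1, 1), (1, 2), (2, 0), (2, 3), (5, 0), (5, 3), (6, 1), (6, 2), (7, 1), (7, 2)]
Unfold 3 (reflect across v@4): 24 holes -> [(0, 1), (0, 2), (0, 5), (0, 6), (1, 1), (1, 2), (1, 5), (1, 6), (2, 0), (2, 3), (2, 4), (2, 7), (5, 0), (5, 3), (5, 4), (5, 7), (6, 1), (6, 2), (6, 5), (6, 6), (7, 1), (7, 2), (7, 5), (7, 6)]
Unfold 4 (reflect across h@8): 48 holes -> [(0, 1), (0, 2), (0, 5), (0, 6), (1, 1), (1, 2), (1, 5), (1, 6), (2, 0), (2, 3), (2, 4), (2, 7), (5, 0), (5, 3), (5, 4), (5, 7), (6, 1), (6, 2), (6, 5), (6, 6), (7, 1), (7, 2), (7, 5), (7, 6), (8, 1), (8, 2), (8, 5), (8, 6), (9, 1), (9, 2), (9, 5), (9, 6), (10, 0), (10, 3), (10, 4), (10, 7), (13, 0), (13, 3), (13, 4), (13, 7), (14, 1), (14, 2), (14, 5), (14, 6), (15, 1), (15, 2), (15, 5), (15, 6)]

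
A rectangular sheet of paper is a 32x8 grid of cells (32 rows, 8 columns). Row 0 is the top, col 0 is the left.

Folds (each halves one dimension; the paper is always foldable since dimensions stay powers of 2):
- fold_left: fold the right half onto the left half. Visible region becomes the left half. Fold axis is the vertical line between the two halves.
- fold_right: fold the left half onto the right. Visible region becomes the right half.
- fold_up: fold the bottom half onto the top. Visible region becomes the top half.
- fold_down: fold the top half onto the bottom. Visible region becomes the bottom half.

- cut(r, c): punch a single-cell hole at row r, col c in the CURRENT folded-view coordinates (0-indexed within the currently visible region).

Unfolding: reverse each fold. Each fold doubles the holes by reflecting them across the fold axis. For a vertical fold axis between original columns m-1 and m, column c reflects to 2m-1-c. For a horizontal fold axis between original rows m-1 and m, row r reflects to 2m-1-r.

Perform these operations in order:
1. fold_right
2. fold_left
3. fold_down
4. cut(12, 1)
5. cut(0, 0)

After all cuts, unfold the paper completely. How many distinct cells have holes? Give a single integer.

Answer: 16

Derivation:
Op 1 fold_right: fold axis v@4; visible region now rows[0,32) x cols[4,8) = 32x4
Op 2 fold_left: fold axis v@6; visible region now rows[0,32) x cols[4,6) = 32x2
Op 3 fold_down: fold axis h@16; visible region now rows[16,32) x cols[4,6) = 16x2
Op 4 cut(12, 1): punch at orig (28,5); cuts so far [(28, 5)]; region rows[16,32) x cols[4,6) = 16x2
Op 5 cut(0, 0): punch at orig (16,4); cuts so far [(16, 4), (28, 5)]; region rows[16,32) x cols[4,6) = 16x2
Unfold 1 (reflect across h@16): 4 holes -> [(3, 5), (15, 4), (16, 4), (28, 5)]
Unfold 2 (reflect across v@6): 8 holes -> [(3, 5), (3, 6), (15, 4), (15, 7), (16, 4), (16, 7), (28, 5), (28, 6)]
Unfold 3 (reflect across v@4): 16 holes -> [(3, 1), (3, 2), (3, 5), (3, 6), (15, 0), (15, 3), (15, 4), (15, 7), (16, 0), (16, 3), (16, 4), (16, 7), (28, 1), (28, 2), (28, 5), (28, 6)]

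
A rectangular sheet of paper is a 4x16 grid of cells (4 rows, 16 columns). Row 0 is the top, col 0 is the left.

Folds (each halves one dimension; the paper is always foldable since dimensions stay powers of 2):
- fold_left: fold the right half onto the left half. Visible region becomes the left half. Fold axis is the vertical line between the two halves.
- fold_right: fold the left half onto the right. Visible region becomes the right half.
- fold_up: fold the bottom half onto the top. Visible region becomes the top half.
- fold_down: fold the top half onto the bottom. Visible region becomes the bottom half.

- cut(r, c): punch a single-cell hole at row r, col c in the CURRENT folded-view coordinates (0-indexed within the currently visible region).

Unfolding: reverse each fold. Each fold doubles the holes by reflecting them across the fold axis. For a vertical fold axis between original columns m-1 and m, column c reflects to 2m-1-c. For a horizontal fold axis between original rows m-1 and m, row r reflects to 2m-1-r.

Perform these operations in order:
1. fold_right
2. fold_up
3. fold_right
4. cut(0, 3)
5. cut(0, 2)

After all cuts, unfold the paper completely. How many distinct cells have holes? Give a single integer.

Op 1 fold_right: fold axis v@8; visible region now rows[0,4) x cols[8,16) = 4x8
Op 2 fold_up: fold axis h@2; visible region now rows[0,2) x cols[8,16) = 2x8
Op 3 fold_right: fold axis v@12; visible region now rows[0,2) x cols[12,16) = 2x4
Op 4 cut(0, 3): punch at orig (0,15); cuts so far [(0, 15)]; region rows[0,2) x cols[12,16) = 2x4
Op 5 cut(0, 2): punch at orig (0,14); cuts so far [(0, 14), (0, 15)]; region rows[0,2) x cols[12,16) = 2x4
Unfold 1 (reflect across v@12): 4 holes -> [(0, 8), (0, 9), (0, 14), (0, 15)]
Unfold 2 (reflect across h@2): 8 holes -> [(0, 8), (0, 9), (0, 14), (0, 15), (3, 8), (3, 9), (3, 14), (3, 15)]
Unfold 3 (reflect across v@8): 16 holes -> [(0, 0), (0, 1), (0, 6), (0, 7), (0, 8), (0, 9), (0, 14), (0, 15), (3, 0), (3, 1), (3, 6), (3, 7), (3, 8), (3, 9), (3, 14), (3, 15)]

Answer: 16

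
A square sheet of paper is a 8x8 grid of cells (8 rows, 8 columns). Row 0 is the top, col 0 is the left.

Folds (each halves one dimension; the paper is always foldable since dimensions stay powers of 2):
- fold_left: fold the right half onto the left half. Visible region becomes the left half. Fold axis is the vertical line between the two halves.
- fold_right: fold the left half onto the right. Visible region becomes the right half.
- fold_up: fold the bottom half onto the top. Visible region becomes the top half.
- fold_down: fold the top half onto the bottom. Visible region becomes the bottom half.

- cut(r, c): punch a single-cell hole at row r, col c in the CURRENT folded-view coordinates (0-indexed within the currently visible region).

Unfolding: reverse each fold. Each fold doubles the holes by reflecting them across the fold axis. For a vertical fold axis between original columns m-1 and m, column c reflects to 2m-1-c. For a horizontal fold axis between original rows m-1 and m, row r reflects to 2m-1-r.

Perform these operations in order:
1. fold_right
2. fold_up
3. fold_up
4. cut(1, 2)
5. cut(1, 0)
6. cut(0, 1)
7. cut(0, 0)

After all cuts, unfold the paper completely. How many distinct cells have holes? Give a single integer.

Op 1 fold_right: fold axis v@4; visible region now rows[0,8) x cols[4,8) = 8x4
Op 2 fold_up: fold axis h@4; visible region now rows[0,4) x cols[4,8) = 4x4
Op 3 fold_up: fold axis h@2; visible region now rows[0,2) x cols[4,8) = 2x4
Op 4 cut(1, 2): punch at orig (1,6); cuts so far [(1, 6)]; region rows[0,2) x cols[4,8) = 2x4
Op 5 cut(1, 0): punch at orig (1,4); cuts so far [(1, 4), (1, 6)]; region rows[0,2) x cols[4,8) = 2x4
Op 6 cut(0, 1): punch at orig (0,5); cuts so far [(0, 5), (1, 4), (1, 6)]; region rows[0,2) x cols[4,8) = 2x4
Op 7 cut(0, 0): punch at orig (0,4); cuts so far [(0, 4), (0, 5), (1, 4), (1, 6)]; region rows[0,2) x cols[4,8) = 2x4
Unfold 1 (reflect across h@2): 8 holes -> [(0, 4), (0, 5), (1, 4), (1, 6), (2, 4), (2, 6), (3, 4), (3, 5)]
Unfold 2 (reflect across h@4): 16 holes -> [(0, 4), (0, 5), (1, 4), (1, 6), (2, 4), (2, 6), (3, 4), (3, 5), (4, 4), (4, 5), (5, 4), (5, 6), (6, 4), (6, 6), (7, 4), (7, 5)]
Unfold 3 (reflect across v@4): 32 holes -> [(0, 2), (0, 3), (0, 4), (0, 5), (1, 1), (1, 3), (1, 4), (1, 6), (2, 1), (2, 3), (2, 4), (2, 6), (3, 2), (3, 3), (3, 4), (3, 5), (4, 2), (4, 3), (4, 4), (4, 5), (5, 1), (5, 3), (5, 4), (5, 6), (6, 1), (6, 3), (6, 4), (6, 6), (7, 2), (7, 3), (7, 4), (7, 5)]

Answer: 32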